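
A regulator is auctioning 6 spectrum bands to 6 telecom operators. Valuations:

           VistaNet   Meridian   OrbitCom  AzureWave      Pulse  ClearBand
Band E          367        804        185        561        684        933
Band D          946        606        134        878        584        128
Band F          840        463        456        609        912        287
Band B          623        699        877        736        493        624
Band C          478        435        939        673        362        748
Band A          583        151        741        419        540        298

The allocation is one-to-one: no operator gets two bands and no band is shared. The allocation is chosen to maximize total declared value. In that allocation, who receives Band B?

Meridian receives Band B.

Treat this as an assignment problem: match each operator to one band.
Optimal: VistaNet→Band A ($583M), Meridian→Band B ($699M), OrbitCom→Band C ($939M), AzureWave→Band D ($878M), Pulse→Band F ($912M), ClearBand→Band E ($933M) — total 583+699+939+878+912+933 = $4944M.
Max-entry greedy (repeatedly take the single best remaining cell) gives $4617M, worse by 327.
Checked against all permutations: $4944M is optimal.
Meridian's own top band is Band E ($804M), but forcing Meridian→Band E and reassigning the rest optimally gives only $4887M — worse by 57.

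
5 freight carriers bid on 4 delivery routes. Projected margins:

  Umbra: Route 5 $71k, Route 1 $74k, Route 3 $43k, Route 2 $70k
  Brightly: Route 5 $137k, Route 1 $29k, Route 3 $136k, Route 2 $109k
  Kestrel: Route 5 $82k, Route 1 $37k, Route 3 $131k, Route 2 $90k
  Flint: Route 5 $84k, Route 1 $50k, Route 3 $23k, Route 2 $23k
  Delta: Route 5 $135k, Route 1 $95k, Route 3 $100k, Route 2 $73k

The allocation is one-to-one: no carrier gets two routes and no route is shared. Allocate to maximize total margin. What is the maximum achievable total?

Maximum total: $449k

Optimal: Delta→Route 5 ($135k), Umbra→Route 1 ($74k), Kestrel→Route 3 ($131k), Brightly→Route 2 ($109k) — total 135+74+131+109 = $449k.
Next-best assignment: Delta→Route 5, Umbra→Route 1, Brightly→Route 3, Kestrel→Route 2 = $435k.
Swapping Umbra↔Delta (Umbra→Route 5 $71k, Delta→Route 1 $95k) loses 43.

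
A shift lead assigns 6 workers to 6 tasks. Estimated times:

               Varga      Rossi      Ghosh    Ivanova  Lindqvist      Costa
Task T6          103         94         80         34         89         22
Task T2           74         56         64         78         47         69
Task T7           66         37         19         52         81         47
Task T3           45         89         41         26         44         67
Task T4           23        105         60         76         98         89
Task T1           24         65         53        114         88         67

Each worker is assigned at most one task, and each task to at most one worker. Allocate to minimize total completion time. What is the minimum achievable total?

Optimal: Varga→Task T4 (23 min), Rossi→Task T1 (65 min), Ghosh→Task T7 (19 min), Ivanova→Task T3 (26 min), Lindqvist→Task T2 (47 min), Costa→Task T6 (22 min) — total 23+65+19+26+47+22 = 202 min.
Row-greedy (each worker in turn takes its cheapest remaining task) gives 249 min, worse by 47.
Swapping Ivanova↔Rossi (Ivanova→Task T1 114 min, Rossi→Task T3 89 min) adds 112.

Min total: 202 min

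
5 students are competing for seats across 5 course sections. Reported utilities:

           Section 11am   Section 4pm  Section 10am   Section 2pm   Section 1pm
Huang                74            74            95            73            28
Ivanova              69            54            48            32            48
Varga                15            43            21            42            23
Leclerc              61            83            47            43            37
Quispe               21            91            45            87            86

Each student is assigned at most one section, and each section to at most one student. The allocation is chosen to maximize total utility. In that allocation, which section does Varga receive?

Varga receives Section 2pm.

Optimal: Huang→Section 10am (95 points), Ivanova→Section 11am (69 points), Varga→Section 2pm (42 points), Leclerc→Section 4pm (83 points), Quispe→Section 1pm (86 points) — total 95+69+42+83+86 = 375 points.
Row-greedy (each student in turn takes its best remaining section) gives 336 points, worse by 39.
Next-best assignment: Huang→Section 10am, Ivanova→Section 11am, Varga→Section 1pm, Leclerc→Section 4pm, Quispe→Section 2pm = 357 points.
Varga's own top section is Section 4pm (43 points), but forcing Varga→Section 4pm and reassigning the rest optimally gives only 336 points — worse by 39.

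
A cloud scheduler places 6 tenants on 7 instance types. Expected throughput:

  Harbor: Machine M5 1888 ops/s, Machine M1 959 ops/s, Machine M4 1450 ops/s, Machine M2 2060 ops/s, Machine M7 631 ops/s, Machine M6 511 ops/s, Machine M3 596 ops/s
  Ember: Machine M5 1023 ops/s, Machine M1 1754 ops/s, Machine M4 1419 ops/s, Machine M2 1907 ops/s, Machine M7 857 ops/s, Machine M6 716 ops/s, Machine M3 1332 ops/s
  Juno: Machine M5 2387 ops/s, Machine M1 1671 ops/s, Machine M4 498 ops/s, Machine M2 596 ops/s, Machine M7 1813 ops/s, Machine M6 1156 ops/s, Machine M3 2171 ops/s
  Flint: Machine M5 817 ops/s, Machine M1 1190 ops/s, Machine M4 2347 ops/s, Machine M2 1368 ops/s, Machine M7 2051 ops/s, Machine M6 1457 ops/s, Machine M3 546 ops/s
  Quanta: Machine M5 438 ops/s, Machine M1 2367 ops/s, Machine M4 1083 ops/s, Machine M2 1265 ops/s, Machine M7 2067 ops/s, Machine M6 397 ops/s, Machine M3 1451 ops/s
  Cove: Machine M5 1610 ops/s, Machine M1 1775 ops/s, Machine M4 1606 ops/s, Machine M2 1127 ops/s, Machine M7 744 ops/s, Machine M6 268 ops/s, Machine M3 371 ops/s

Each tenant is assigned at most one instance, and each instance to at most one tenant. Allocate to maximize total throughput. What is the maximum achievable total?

Optimal: Harbor→Machine M5 (1888 ops/s), Ember→Machine M2 (1907 ops/s), Juno→Machine M3 (2171 ops/s), Flint→Machine M4 (2347 ops/s), Quanta→Machine M7 (2067 ops/s), Cove→Machine M1 (1775 ops/s) — total 1888+1907+2171+2347+2067+1775 = 12155 ops/s.
Row-greedy (each tenant in turn takes its best remaining instance) gives 10986 ops/s, worse by 1169.
Swapping Flint↔Juno (Flint→Machine M3 546 ops/s, Juno→Machine M4 498 ops/s) loses 3474.

Max total: 12155 ops/s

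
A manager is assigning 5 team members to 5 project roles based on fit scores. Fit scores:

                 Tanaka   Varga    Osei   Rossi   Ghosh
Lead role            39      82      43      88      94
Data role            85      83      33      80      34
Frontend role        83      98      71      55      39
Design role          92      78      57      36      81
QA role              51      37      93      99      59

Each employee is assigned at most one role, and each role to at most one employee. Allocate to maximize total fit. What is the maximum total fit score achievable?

Max total: 457 pts

Optimal: Tanaka→Design role (92 pts), Varga→Frontend role (98 pts), Osei→QA role (93 pts), Rossi→Data role (80 pts), Ghosh→Lead role (94 pts) — total 92+98+93+80+94 = 457 pts.
Row-greedy (each employee in turn takes its best remaining role) gives 405 pts, worse by 52.
Swapping Ghosh↔Tanaka (Ghosh→Design role 81 pts, Tanaka→Lead role 39 pts) loses 66.
Every other assignment is strictly worse.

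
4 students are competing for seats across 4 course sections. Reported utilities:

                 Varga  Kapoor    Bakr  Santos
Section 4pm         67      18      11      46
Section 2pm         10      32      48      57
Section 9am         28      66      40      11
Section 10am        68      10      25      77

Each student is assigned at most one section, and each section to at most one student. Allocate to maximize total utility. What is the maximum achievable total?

Optimal: Varga→Section 4pm (67 points), Kapoor→Section 9am (66 points), Bakr→Section 2pm (48 points), Santos→Section 10am (77 points) — total 67+66+48+77 = 258 points.
Column-greedy (each section in turn goes to its best remaining student) gives 215 points, worse by 43.
Every other assignment is strictly worse.

Max total: 258 points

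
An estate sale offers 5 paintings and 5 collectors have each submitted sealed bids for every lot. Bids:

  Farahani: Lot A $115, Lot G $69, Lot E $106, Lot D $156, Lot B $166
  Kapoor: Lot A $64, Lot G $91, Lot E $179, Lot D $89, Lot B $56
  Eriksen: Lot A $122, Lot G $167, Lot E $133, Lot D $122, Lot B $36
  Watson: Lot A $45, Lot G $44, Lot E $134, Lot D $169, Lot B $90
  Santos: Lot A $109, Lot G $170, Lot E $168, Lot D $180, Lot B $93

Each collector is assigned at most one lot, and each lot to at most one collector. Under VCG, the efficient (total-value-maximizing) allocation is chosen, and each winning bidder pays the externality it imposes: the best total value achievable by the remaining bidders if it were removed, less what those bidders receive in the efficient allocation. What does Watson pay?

Watson pays $55.

Efficient allocation: Farahani→Lot B ($166), Kapoor→Lot E ($179), Eriksen→Lot A ($122), Watson→Lot D ($169), Santos→Lot G ($170); total welfare W = $806.
Watson receives Lot D at value $169, so the others get W − 169 = $637.
Without Watson: best allocation of the remaining 4 bidders over all 5 lots is Farahani→Lot B ($166), Kapoor→Lot E ($179), Eriksen→Lot G ($167), Santos→Lot D ($180), total $692.
VCG payment = (others' best without Watson) − (others' welfare with Watson) = 692 − 637 = $55.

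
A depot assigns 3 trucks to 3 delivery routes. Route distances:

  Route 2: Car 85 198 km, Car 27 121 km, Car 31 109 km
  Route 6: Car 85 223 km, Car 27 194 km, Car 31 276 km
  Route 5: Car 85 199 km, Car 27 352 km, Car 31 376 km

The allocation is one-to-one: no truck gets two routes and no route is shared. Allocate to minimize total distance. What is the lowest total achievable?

Minimum total: 502 km

This is the linear assignment problem.
Optimal: Car 85→Route 5 (199 km), Car 27→Route 6 (194 km), Car 31→Route 2 (109 km) — total 199+194+109 = 502 km.
Row-greedy (each truck in turn takes its cheapest remaining route) gives 768 km, worse by 266.
Checked against all permutations: 502 km is optimal.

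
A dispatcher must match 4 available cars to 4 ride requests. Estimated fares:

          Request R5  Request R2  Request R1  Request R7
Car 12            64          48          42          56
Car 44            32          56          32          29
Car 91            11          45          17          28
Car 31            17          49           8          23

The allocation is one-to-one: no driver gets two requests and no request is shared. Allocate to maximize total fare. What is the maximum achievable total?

Optimal: Car 12→Request R5 ($64), Car 44→Request R1 ($32), Car 91→Request R7 ($28), Car 31→Request R2 ($49) — total 64+32+28+49 = $173.
Row-greedy (each driver in turn takes its best remaining request) gives $156, worse by 17.
Swapping Car 91↔Car 44 (Car 91→Request R1 $17, Car 44→Request R7 $29) loses 14.

Maximum total: $173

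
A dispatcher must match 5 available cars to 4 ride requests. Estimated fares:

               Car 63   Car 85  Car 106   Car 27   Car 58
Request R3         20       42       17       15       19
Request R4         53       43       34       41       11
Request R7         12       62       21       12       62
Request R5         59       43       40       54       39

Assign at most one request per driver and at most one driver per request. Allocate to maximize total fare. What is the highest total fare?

Max total: $211

Optimal: Car 85→Request R3 ($42), Car 63→Request R4 ($53), Car 58→Request R7 ($62), Car 27→Request R5 ($54) — total 42+53+62+54 = $211.
Row-greedy (each driver in turn takes its best remaining request) gives $170, worse by 41.
Next-best assignment: Car 85→Request R3, Car 27→Request R4, Car 58→Request R7, Car 63→Request R5 = $204.
No other one-to-one assignment exceeds $211.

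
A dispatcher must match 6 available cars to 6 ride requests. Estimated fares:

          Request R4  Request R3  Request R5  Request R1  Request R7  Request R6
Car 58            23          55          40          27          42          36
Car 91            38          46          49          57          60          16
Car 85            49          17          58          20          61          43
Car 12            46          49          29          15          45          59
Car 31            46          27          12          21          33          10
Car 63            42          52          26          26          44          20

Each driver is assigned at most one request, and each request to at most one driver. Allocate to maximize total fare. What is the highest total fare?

Maximum total: $319

Optimal: Car 58→Request R3 ($55), Car 91→Request R1 ($57), Car 85→Request R5 ($58), Car 12→Request R6 ($59), Car 31→Request R4 ($46), Car 63→Request R7 ($44) — total 55+57+58+59+46+44 = $319.
Row-greedy (each driver in turn takes its best remaining request) gives $304, worse by 15.
Every other assignment is strictly worse.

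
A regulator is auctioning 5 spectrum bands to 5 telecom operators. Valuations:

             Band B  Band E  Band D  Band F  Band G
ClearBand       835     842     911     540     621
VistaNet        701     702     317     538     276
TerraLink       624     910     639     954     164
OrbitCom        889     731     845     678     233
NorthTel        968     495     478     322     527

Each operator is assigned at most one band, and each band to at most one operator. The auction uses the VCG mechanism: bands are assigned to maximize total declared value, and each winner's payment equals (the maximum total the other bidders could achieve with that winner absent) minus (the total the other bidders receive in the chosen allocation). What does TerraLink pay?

TerraLink pays $123M.

Efficient allocation: ClearBand→Band G ($621M), VistaNet→Band E ($702M), TerraLink→Band F ($954M), OrbitCom→Band D ($845M), NorthTel→Band B ($968M); total welfare W = $4090M.
TerraLink receives Band F at value $954M, so the others get W − 954 = $3136M.
Without TerraLink: best allocation of the remaining 4 bidders over all 5 bands is ClearBand→Band D ($911M), VistaNet→Band E ($702M), OrbitCom→Band F ($678M), NorthTel→Band B ($968M), total $3259M.
VCG payment = (others' best without TerraLink) − (others' welfare with TerraLink) = 3259 − 3136 = $123M.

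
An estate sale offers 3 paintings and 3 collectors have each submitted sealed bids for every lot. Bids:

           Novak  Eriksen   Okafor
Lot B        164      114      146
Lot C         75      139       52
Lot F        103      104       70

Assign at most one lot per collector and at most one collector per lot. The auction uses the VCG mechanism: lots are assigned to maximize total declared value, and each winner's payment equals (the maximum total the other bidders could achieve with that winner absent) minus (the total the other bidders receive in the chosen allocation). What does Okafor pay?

Efficient allocation: Novak→Lot F ($103), Eriksen→Lot C ($139), Okafor→Lot B ($146); total welfare W = $388.
Okafor receives Lot B at value $146, so the others get W − 146 = $242.
Without Okafor: best allocation of the remaining 2 bidders over all 3 lots is Novak→Lot B ($164), Eriksen→Lot C ($139), total $303.
VCG payment = (others' best without Okafor) − (others' welfare with Okafor) = 303 − 242 = $61.

Okafor pays $61.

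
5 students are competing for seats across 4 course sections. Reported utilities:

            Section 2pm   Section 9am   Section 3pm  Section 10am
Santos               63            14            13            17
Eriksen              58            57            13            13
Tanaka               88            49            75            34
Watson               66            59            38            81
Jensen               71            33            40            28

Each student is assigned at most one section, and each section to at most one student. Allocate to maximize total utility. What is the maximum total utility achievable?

Max total: 284 points

This is a one-to-one assignment (maximum-weight bipartite matching).
Optimal: Jensen→Section 2pm (71 points), Eriksen→Section 9am (57 points), Tanaka→Section 3pm (75 points), Watson→Section 10am (81 points) — total 71+57+75+81 = 284 points.
Column-greedy (each section in turn goes to its best remaining student) gives 204 points, worse by 80.
Swapping Jensen↔Tanaka (Jensen→Section 3pm 40 points, Tanaka→Section 2pm 88 points) loses 18.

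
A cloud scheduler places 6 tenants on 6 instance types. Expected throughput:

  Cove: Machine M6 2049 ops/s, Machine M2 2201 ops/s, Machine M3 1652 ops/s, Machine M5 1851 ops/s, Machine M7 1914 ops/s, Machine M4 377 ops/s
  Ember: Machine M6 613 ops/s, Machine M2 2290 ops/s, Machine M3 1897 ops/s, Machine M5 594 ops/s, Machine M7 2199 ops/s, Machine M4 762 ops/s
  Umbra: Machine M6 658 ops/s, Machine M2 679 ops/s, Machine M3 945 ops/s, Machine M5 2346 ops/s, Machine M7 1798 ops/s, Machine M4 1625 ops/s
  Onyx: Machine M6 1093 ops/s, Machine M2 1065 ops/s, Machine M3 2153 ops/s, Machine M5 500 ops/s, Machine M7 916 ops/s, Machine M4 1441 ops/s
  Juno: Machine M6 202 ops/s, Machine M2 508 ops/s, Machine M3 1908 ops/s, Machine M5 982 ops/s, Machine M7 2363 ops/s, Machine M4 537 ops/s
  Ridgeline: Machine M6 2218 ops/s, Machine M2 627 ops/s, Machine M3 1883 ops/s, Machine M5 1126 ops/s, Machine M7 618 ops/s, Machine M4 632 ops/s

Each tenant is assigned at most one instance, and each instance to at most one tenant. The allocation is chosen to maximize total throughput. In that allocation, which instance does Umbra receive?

Umbra receives Machine M4.

Optimal: Cove→Machine M5 (1851 ops/s), Ember→Machine M2 (2290 ops/s), Umbra→Machine M4 (1625 ops/s), Onyx→Machine M3 (2153 ops/s), Juno→Machine M7 (2363 ops/s), Ridgeline→Machine M6 (2218 ops/s) — total 1851+2290+1625+2153+2363+2218 = 12500 ops/s.
Column-greedy (each instance in turn goes to its best remaining tenant) gives 11747 ops/s, worse by 753.
Every other assignment is strictly worse.
Umbra's own top instance is Machine M5 (2346 ops/s), but forcing Umbra→Machine M5 and reassigning the rest optimally gives only 12466 ops/s — worse by 34.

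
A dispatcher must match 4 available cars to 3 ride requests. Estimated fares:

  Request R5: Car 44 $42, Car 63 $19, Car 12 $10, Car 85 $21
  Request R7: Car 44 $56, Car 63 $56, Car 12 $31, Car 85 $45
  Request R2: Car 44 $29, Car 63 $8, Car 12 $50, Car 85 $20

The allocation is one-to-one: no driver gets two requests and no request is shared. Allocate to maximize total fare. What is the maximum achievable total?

Maximum total: $148

Optimal: Car 44→Request R5 ($42), Car 63→Request R7 ($56), Car 12→Request R2 ($50) — total 42+56+50 = $148.
Row-greedy (each driver in turn takes its best remaining request) gives $125, worse by 23.
Swapping Car 12↔Car 44 (Car 12→Request R5 $10, Car 44→Request R2 $29) loses 53.
Every other assignment is strictly worse.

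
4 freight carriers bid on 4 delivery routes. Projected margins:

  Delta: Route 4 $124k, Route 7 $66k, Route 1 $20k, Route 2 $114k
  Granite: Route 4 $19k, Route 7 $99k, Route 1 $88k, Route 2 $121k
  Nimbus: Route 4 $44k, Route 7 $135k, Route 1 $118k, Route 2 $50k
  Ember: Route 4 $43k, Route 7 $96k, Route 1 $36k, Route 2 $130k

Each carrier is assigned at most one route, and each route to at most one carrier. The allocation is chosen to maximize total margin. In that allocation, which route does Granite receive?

Granite receives Route 1.

Optimal: Delta→Route 4 ($124k), Granite→Route 1 ($88k), Nimbus→Route 7 ($135k), Ember→Route 2 ($130k) — total 124+88+135+130 = $477k.
Row-greedy (each carrier in turn takes its best remaining route) gives $416k, worse by 61.
Granite's own top route is Route 2 ($121k), but forcing Granite→Route 2 and reassigning the rest optimally gives only $459k — worse by 18.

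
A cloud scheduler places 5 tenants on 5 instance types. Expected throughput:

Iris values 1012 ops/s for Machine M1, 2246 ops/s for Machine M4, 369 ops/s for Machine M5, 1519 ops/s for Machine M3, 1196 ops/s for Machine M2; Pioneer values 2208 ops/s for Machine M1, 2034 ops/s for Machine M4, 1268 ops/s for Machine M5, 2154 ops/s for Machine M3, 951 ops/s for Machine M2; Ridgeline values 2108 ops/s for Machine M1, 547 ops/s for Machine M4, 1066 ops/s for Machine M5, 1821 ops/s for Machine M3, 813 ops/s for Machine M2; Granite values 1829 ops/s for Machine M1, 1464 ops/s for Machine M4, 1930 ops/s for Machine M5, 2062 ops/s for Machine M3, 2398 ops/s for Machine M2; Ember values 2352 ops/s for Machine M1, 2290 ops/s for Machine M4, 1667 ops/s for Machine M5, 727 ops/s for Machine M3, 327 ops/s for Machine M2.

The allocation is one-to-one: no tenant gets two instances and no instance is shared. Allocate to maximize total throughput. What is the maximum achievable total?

This is the linear assignment problem.
Optimal: Iris→Machine M4 (2246 ops/s), Pioneer→Machine M3 (2154 ops/s), Ridgeline→Machine M1 (2108 ops/s), Granite→Machine M2 (2398 ops/s), Ember→Machine M5 (1667 ops/s) — total 2246+2154+2108+2398+1667 = 10573 ops/s.
Max-entry greedy (repeatedly take the single best remaining cell) gives 10216 ops/s, worse by 357.

Maximum total: 10573 ops/s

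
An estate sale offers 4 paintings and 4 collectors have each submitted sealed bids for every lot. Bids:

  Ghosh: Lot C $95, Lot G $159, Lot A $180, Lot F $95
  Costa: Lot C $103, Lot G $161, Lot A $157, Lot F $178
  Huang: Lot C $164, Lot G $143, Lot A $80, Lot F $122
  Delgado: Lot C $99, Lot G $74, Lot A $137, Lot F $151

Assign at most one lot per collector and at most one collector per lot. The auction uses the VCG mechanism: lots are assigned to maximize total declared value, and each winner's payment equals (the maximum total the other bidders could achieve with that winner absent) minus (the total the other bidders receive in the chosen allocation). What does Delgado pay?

Efficient allocation: Ghosh→Lot A ($180), Costa→Lot G ($161), Huang→Lot C ($164), Delgado→Lot F ($151); total welfare W = $656.
Delgado receives Lot F at value $151, so the others get W − 151 = $505.
Without Delgado: best allocation of the remaining 3 bidders over all 4 lots is Ghosh→Lot A ($180), Costa→Lot F ($178), Huang→Lot C ($164), total $522.
VCG payment = (others' best without Delgado) − (others' welfare with Delgado) = 522 − 505 = $17.

Delgado pays $17.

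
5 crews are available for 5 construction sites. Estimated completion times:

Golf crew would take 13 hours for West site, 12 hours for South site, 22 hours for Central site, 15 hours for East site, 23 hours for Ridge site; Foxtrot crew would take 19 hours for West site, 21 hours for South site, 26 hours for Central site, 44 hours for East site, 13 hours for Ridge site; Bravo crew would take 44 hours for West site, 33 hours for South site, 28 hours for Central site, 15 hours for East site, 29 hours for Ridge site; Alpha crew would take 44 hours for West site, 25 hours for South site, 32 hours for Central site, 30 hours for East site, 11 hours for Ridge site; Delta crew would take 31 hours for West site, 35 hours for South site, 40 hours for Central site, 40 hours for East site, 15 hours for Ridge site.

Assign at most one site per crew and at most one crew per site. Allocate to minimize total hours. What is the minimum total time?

This is a one-to-one assignment (minimum-cost bipartite matching).
Optimal: Golf crew→South site (12 hours), Foxtrot crew→West site (19 hours), Bravo crew→East site (15 hours), Alpha crew→Central site (32 hours), Delta crew→Ridge site (15 hours) — total 12+19+15+32+15 = 93 hours.
Column-greedy (each site in turn goes to its cheapest remaining crew) gives 107 hours, worse by 14.
Next-best assignment: Golf crew→West site, Foxtrot crew→Central site, Bravo crew→East site, Alpha crew→South site, Delta crew→Ridge site = 94 hours.
No other one-to-one assignment undercuts 93 hours.

Minimum total: 93 hours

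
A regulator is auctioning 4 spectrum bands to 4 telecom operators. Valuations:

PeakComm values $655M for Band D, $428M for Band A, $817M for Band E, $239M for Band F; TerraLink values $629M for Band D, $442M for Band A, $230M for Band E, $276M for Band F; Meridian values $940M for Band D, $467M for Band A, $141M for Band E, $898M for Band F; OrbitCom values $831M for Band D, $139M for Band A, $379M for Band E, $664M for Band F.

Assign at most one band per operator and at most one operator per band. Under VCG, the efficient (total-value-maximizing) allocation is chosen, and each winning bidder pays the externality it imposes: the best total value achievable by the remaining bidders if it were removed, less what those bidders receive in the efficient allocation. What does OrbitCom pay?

Efficient allocation: PeakComm→Band E ($817M), TerraLink→Band A ($442M), Meridian→Band F ($898M), OrbitCom→Band D ($831M); total welfare W = $2988M.
OrbitCom receives Band D at value $831M, so the others get W − 831 = $2157M.
Without OrbitCom: best allocation of the remaining 3 bidders over all 4 bands is PeakComm→Band E ($817M), TerraLink→Band D ($629M), Meridian→Band F ($898M), total $2344M.
VCG payment = (others' best without OrbitCom) − (others' welfare with OrbitCom) = 2344 − 2157 = $187M.

OrbitCom pays $187M.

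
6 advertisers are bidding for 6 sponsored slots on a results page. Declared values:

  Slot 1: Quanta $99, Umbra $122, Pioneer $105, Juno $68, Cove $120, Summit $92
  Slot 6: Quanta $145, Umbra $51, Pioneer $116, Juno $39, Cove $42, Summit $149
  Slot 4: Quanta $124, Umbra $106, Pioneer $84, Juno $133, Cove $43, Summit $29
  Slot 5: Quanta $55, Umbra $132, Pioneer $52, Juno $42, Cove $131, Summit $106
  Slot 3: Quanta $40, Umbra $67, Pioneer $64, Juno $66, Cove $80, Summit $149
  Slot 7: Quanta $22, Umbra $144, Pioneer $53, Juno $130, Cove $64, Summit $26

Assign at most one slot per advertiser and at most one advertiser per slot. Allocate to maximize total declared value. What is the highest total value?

This is the linear assignment problem.
Optimal: Quanta→Slot 6 ($145), Umbra→Slot 7 ($144), Pioneer→Slot 1 ($105), Juno→Slot 4 ($133), Cove→Slot 5 ($131), Summit→Slot 3 ($149) — total 145+144+105+133+131+149 = $807.
Checked against all permutations: $807 is optimal.

Maximum total: $807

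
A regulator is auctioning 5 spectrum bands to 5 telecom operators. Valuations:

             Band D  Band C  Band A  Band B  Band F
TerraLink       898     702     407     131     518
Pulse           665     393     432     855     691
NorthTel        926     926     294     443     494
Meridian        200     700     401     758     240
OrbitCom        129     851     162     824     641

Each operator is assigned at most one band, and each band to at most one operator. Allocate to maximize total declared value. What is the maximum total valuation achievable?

Max total: $3740M

Optimal: TerraLink→Band D ($898M), Pulse→Band F ($691M), NorthTel→Band C ($926M), Meridian→Band A ($401M), OrbitCom→Band B ($824M) — total 898+691+926+401+824 = $3740M.
Max-entry greedy (repeatedly take the single best remaining cell) gives $3551M, worse by 189.
Checked against all permutations: $3740M is optimal.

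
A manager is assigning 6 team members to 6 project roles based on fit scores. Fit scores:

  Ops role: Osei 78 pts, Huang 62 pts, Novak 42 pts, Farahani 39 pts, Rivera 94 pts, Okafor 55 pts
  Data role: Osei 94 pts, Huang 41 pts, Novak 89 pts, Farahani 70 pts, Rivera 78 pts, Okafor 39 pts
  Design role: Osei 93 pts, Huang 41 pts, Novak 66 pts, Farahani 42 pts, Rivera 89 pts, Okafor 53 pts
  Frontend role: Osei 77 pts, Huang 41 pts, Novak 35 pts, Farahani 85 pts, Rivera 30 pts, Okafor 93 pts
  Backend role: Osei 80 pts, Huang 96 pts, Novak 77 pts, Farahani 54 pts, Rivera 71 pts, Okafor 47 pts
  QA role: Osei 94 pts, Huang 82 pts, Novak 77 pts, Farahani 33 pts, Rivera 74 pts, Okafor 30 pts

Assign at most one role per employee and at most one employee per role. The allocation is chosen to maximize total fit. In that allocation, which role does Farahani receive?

Farahani receives Data role.

Optimal: Osei→Design role (93 pts), Huang→Backend role (96 pts), Novak→QA role (77 pts), Farahani→Data role (70 pts), Rivera→Ops role (94 pts), Okafor→Frontend role (93 pts) — total 93+96+77+70+94+93 = 523 pts.
Next-best assignment: Osei→QA role, Huang→Backend role, Novak→Design role, Farahani→Data role, Rivera→Ops role, Okafor→Frontend role = 513 pts.
Farahani's own top role is Frontend role (85 pts), but forcing Farahani→Frontend role and reassigning the rest optimally gives only 511 pts — worse by 12.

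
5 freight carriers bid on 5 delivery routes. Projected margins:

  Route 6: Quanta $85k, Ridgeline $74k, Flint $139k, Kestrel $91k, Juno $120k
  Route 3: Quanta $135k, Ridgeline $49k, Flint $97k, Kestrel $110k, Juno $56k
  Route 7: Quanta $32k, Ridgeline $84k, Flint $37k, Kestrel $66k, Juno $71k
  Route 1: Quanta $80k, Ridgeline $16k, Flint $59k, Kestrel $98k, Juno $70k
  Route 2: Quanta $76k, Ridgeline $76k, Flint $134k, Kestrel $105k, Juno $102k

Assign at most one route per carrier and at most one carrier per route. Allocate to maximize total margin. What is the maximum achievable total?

Treat this as an assignment problem: match each carrier to one route.
Optimal: Quanta→Route 3 ($135k), Ridgeline→Route 7 ($84k), Flint→Route 2 ($134k), Kestrel→Route 1 ($98k), Juno→Route 6 ($120k) — total 135+84+134+98+120 = $571k.
Next-best assignment: Quanta→Route 3, Ridgeline→Route 7, Flint→Route 6, Kestrel→Route 1, Juno→Route 2 = $558k.
Swapping Kestrel↔Ridgeline (Kestrel→Route 7 $66k, Ridgeline→Route 1 $16k) loses 100.

Maximum total: $571k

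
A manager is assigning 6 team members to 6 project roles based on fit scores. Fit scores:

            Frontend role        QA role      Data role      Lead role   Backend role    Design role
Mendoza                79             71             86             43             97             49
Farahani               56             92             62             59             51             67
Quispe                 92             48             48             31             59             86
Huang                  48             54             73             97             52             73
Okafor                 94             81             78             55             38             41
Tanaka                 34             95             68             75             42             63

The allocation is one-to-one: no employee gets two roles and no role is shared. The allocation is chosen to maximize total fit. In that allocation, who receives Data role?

Optimal: Mendoza→Backend role (97 pts), Farahani→QA role (92 pts), Quispe→Design role (86 pts), Huang→Lead role (97 pts), Okafor→Frontend role (94 pts), Tanaka→Data role (68 pts) — total 97+92+86+97+94+68 = 534 pts.
Max-entry greedy (repeatedly take the single best remaining cell) gives 531 pts, worse by 3.
Next-best assignment: Mendoza→Backend role, Farahani→Data role, Quispe→Design role, Huang→Lead role, Okafor→Frontend role, Tanaka→QA role = 531 pts.
Swapping Mendoza↔Quispe (Mendoza→Design role 49 pts, Quispe→Backend role 59 pts) loses 75.
No other one-to-one assignment exceeds 534 pts.
Tanaka's own top role is QA role (95 pts), but forcing Tanaka→QA role and reassigning the rest optimally gives only 531 pts — worse by 3.

Tanaka receives Data role.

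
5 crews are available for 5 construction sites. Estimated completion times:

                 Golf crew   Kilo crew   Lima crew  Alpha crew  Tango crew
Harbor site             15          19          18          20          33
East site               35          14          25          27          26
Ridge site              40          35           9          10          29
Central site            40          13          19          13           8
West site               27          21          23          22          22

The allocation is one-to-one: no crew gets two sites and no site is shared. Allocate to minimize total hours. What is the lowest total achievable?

Min total: 68 hours

Treat this as an assignment problem: match each crew to one site.
Optimal: Golf crew→Harbor site (15 hours), Kilo crew→East site (14 hours), Lima crew→Ridge site (9 hours), Alpha crew→West site (22 hours), Tango crew→Central site (8 hours) — total 15+14+9+22+8 = 68 hours.
Row-greedy (each crew in turn takes its cheapest remaining site) gives 85 hours, worse by 17.
Every other assignment is strictly worse.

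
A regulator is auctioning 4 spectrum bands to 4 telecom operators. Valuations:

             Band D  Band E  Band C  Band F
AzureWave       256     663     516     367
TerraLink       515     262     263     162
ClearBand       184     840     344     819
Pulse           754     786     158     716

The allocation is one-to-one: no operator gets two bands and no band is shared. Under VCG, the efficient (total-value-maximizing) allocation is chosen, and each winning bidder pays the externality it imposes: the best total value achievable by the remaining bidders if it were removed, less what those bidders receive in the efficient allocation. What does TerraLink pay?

Efficient allocation: AzureWave→Band C ($516M), TerraLink→Band D ($515M), ClearBand→Band F ($819M), Pulse→Band E ($786M); total welfare W = $2636M.
TerraLink receives Band D at value $515M, so the others get W − 515 = $2121M.
Without TerraLink: best allocation of the remaining 3 bidders over all 4 bands is AzureWave→Band E ($663M), ClearBand→Band F ($819M), Pulse→Band D ($754M), total $2236M.
VCG payment = (others' best without TerraLink) − (others' welfare with TerraLink) = 2236 − 2121 = $115M.

TerraLink pays $115M.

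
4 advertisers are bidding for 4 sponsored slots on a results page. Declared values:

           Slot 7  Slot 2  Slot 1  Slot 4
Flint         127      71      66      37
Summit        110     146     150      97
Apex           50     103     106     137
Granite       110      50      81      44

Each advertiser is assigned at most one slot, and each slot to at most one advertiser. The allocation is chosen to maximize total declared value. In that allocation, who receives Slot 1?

Granite receives Slot 1.

Optimal: Flint→Slot 7 ($127), Summit→Slot 2 ($146), Apex→Slot 4 ($137), Granite→Slot 1 ($81) — total 127+146+137+81 = $491.
Row-greedy (each advertiser in turn takes its best remaining slot) gives $464, worse by 27.
Next-best assignment: Flint→Slot 2, Summit→Slot 1, Apex→Slot 4, Granite→Slot 7 = $468.
Granite's own top slot is Slot 7 ($110), but forcing Granite→Slot 7 and reassigning the rest optimally gives only $468 — worse by 23.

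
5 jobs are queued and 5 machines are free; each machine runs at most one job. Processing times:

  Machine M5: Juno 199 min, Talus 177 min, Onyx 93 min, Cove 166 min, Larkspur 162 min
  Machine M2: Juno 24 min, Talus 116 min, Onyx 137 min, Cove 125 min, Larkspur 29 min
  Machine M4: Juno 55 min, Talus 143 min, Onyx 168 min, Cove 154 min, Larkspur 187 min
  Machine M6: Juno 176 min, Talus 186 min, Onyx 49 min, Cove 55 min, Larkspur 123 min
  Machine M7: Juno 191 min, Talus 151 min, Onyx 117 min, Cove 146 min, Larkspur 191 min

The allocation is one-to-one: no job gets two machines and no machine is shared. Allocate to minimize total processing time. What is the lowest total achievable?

This is the linear assignment problem.
Optimal: Juno→Machine M4 (55 min), Talus→Machine M7 (151 min), Onyx→Machine M5 (93 min), Cove→Machine M6 (55 min), Larkspur→Machine M2 (29 min) — total 55+151+93+55+29 = 383 min.
Min-entry greedy (repeatedly take the single cheapest remaining cell) gives 524 min, worse by 141.

Minimum total: 383 min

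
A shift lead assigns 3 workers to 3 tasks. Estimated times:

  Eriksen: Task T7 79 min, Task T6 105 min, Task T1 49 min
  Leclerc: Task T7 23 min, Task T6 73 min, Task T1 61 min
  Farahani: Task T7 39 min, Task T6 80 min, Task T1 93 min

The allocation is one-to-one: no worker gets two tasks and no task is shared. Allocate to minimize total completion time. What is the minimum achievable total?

Optimal: Eriksen→Task T1 (49 min), Leclerc→Task T7 (23 min), Farahani→Task T6 (80 min) — total 49+23+80 = 152 min.
Every other assignment is strictly worse.

Minimum total: 152 min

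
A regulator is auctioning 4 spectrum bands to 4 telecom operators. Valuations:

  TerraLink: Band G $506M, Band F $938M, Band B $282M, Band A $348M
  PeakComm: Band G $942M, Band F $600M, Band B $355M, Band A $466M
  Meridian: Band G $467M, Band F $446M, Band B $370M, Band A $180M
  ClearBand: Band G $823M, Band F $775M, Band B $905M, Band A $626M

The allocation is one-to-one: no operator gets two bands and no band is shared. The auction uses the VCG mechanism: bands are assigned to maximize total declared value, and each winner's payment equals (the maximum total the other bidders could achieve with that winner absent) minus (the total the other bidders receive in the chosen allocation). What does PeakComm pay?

Efficient allocation: TerraLink→Band F ($938M), PeakComm→Band G ($942M), Meridian→Band A ($180M), ClearBand→Band B ($905M); total welfare W = $2965M.
PeakComm receives Band G at value $942M, so the others get W − 942 = $2023M.
Without PeakComm: best allocation of the remaining 3 bidders over all 4 bands is TerraLink→Band F ($938M), Meridian→Band G ($467M), ClearBand→Band B ($905M), total $2310M.
VCG payment = (others' best without PeakComm) − (others' welfare with PeakComm) = 2310 − 2023 = $287M.

PeakComm pays $287M.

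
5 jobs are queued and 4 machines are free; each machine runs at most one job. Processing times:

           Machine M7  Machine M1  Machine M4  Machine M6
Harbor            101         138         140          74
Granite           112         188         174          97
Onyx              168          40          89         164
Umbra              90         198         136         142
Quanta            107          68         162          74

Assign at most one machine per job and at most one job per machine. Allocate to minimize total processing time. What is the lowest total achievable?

Minimum total: 321 min

This is a one-to-one assignment (minimum-cost bipartite matching).
Optimal: Umbra→Machine M7 (90 min), Quanta→Machine M1 (68 min), Onyx→Machine M4 (89 min), Harbor→Machine M6 (74 min) — total 90+68+89+74 = 321 min.
Min-entry greedy (repeatedly take the single cheapest remaining cell) gives 366 min, worse by 45.
Swapping Quanta↔Umbra (Quanta→Machine M7 107 min, Umbra→Machine M1 198 min) adds 147.
Checked against all permutations: 321 min is optimal.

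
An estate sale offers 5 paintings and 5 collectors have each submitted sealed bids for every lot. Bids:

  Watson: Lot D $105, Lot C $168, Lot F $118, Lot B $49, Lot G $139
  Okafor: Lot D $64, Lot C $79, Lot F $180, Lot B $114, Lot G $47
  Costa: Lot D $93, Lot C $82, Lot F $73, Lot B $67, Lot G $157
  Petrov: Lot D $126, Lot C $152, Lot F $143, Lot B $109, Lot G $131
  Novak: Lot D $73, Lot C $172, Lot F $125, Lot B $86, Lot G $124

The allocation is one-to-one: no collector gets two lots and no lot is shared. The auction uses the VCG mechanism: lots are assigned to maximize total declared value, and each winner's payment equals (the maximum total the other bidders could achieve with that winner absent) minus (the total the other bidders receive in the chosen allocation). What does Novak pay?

Novak pays $80.

Efficient allocation: Watson→Lot D ($105), Okafor→Lot F ($180), Costa→Lot G ($157), Petrov→Lot B ($109), Novak→Lot C ($172); total welfare W = $723.
Novak receives Lot C at value $172, so the others get W − 172 = $551.
Without Novak: best allocation of the remaining 4 bidders over all 5 lots is Watson→Lot C ($168), Okafor→Lot F ($180), Costa→Lot G ($157), Petrov→Lot D ($126), total $631.
VCG payment = (others' best without Novak) − (others' welfare with Novak) = 631 − 551 = $80.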